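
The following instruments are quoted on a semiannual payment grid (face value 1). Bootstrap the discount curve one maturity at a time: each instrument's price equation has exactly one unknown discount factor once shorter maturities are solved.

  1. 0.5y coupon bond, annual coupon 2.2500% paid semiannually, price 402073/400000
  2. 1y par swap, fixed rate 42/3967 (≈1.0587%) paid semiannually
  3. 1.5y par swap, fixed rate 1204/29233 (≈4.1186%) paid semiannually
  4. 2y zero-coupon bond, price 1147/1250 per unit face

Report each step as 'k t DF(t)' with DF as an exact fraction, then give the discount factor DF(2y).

1 1/2 497/500
2 1 1979/2000
3 3/2 4699/5000
4 2 1147/1250
DF(2y) = 1147/1250 ≈ 0.917600

step 1 [0.5y] bond c/2=9/800: DF=(402073/400000 − 9/800·(0))/(1+9/800) = 497/500 ≈ 0.994000
step 2 [1y] swap r/2=21/3967: DF=(1 − 21/3967·(0.994000))/(1+21/3967) = 1979/2000 ≈ 0.989500
step 3 [1.5y] swap r/2=602/29233: DF=(1 − 602/29233·(0.994000+0.989500))/(1+602/29233) = 4699/5000 ≈ 0.939800
step 4 [2y] zero: DF = P = 1147/1250 ≈ 0.917600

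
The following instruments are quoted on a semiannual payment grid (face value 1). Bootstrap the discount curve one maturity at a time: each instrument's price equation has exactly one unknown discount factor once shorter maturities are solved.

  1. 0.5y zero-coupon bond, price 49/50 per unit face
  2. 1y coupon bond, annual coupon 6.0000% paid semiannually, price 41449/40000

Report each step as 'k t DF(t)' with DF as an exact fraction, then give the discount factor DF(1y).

1 1/2 49/50
2 1 391/400
DF(1y) = 391/400 ≈ 0.977500

step 1 [0.5y] zero: DF = P = 49/50 ≈ 0.980000
step 2 [1y] bond c/2=3/100: DF=(41449/40000 − 3/100·(0.980000))/(1+3/100) = 391/400 ≈ 0.977500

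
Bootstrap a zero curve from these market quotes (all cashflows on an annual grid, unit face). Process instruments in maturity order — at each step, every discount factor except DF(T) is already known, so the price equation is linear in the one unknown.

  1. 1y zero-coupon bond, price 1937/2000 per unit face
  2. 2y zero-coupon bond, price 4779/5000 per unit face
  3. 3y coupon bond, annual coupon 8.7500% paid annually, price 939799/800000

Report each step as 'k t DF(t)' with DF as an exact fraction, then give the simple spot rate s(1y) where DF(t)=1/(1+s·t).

step 1 [1y] zero: DF = P = 1937/2000 ≈ 0.968500
step 2 [2y] zero: DF = P = 4779/5000 ≈ 0.955800
step 3 [3y] bond c/1=7/80: DF=(939799/800000 − 7/80·(0.968500+0.955800))/(1+7/80) = 4627/5000 ≈ 0.925400

1 1 1937/2000
2 2 4779/5000
3 3 4627/5000
s(1y) = (1/(1937/2000) − 1)/(1) = 63/1937 ≈ 3.2525%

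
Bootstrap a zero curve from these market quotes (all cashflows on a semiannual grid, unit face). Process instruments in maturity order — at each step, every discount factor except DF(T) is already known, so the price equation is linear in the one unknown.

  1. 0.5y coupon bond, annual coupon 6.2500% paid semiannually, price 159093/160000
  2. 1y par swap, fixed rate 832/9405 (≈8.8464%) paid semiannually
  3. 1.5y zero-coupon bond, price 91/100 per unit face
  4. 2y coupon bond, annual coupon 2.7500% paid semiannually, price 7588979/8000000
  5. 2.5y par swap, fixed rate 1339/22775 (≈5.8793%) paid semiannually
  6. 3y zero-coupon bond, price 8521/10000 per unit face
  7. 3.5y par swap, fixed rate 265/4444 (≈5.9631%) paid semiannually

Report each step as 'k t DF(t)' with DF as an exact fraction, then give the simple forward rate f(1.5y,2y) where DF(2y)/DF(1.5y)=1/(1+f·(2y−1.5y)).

step 1 [0.5y] bond c/2=1/32: DF=(159093/160000 − 1/32·(0))/(1+1/32) = 4821/5000 ≈ 0.964200
step 2 [1y] swap r/2=416/9405: DF=(1 − 416/9405·(0.964200))/(1+416/9405) = 573/625 ≈ 0.916800
step 3 [1.5y] zero: DF = P = 91/100 ≈ 0.910000
step 4 [2y] bond c/2=11/800: DF=(7588979/8000000 − 11/800·(0.964200+0.916800+0.910000))/(1+11/800) = 8979/10000 ≈ 0.897900
step 5 [2.5y] swap r/2=1339/45550: DF=(1 − 1339/45550·(0.964200+0.916800+0.910000+0.897900))/(1+1339/45550) = 8661/10000 ≈ 0.866100
step 6 [3y] zero: DF = P = 8521/10000 ≈ 0.852100
step 7 [3.5y] swap r/2=265/8888: DF=(1 − 265/8888·(0.964200+0.916800+0.910000+0.897900+0.866100+0.852100))/(1+265/8888) = 1629/2000 ≈ 0.814500

1 1/2 4821/5000
2 1 573/625
3 3/2 91/100
4 2 8979/10000
5 5/2 8661/10000
6 3 8521/10000
7 7/2 1629/2000
f(1.5y,2y) = ((91/100)/(8979/10000) − 1)/(1/2) = 242/8979 ≈ 2.6952%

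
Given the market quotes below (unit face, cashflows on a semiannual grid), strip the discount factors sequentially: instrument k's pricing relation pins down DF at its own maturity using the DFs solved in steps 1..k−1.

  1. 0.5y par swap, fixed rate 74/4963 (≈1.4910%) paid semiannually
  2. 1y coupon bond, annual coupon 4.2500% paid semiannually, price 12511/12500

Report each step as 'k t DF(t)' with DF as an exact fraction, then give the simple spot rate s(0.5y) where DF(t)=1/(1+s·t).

step 1 [0.5y] swap r/2=37/4963: DF=(1 − 37/4963·(0))/(1+37/4963) = 4963/5000 ≈ 0.992600
step 2 [1y] bond c/2=17/800: DF=(12511/12500 − 17/800·(0.992600))/(1+17/800) = 4797/5000 ≈ 0.959400

1 1/2 4963/5000
2 1 4797/5000
s(0.5y) = (1/(4963/5000) − 1)/(1/2) = 74/4963 ≈ 1.4910%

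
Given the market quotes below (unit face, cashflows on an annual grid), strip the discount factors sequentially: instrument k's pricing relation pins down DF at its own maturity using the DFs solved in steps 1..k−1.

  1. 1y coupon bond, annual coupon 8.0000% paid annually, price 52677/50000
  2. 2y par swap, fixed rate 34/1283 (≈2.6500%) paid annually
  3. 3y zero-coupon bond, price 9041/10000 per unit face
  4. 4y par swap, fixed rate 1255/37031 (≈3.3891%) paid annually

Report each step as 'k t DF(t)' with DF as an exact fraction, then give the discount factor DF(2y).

step 1 [1y] bond c/1=2/25: DF=(52677/50000 − 2/25·(0))/(1+2/25) = 1951/2000 ≈ 0.975500
step 2 [2y] swap r/1=34/1283: DF=(1 − 34/1283·(0.975500))/(1+34/1283) = 949/1000 ≈ 0.949000
step 3 [3y] zero: DF = P = 9041/10000 ≈ 0.904100
step 4 [4y] swap r/1=1255/37031: DF=(1 − 1255/37031·(0.975500+0.949000+0.904100))/(1+1255/37031) = 1749/2000 ≈ 0.874500

1 1 1951/2000
2 2 949/1000
3 3 9041/10000
4 4 1749/2000
DF(2y) = 949/1000 ≈ 0.949000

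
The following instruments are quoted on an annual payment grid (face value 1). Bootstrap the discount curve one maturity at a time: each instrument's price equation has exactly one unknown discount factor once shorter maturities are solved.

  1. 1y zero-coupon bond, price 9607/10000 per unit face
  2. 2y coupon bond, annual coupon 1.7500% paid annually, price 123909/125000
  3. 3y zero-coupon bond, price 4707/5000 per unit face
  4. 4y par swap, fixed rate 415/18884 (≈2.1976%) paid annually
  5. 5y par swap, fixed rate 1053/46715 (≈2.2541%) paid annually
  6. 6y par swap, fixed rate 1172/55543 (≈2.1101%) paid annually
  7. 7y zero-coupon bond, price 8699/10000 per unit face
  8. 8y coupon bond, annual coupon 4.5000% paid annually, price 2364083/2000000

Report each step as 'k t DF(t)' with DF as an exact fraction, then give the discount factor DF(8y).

1 1 9607/10000
2 2 9577/10000
3 3 4707/5000
4 4 917/1000
5 5 8947/10000
6 6 2207/2500
7 7 8699/10000
8 8 1709/2000
DF(8y) = 1709/2000 ≈ 0.854500

step 1 [1y] zero: DF = P = 9607/10000 ≈ 0.960700
step 2 [2y] bond c/1=7/400: DF=(123909/125000 − 7/400·(0.960700))/(1+7/400) = 9577/10000 ≈ 0.957700
step 3 [3y] zero: DF = P = 4707/5000 ≈ 0.941400
step 4 [4y] swap r/1=415/18884: DF=(1 − 415/18884·(0.960700+0.957700+0.941400))/(1+415/18884) = 917/1000 ≈ 0.917000
step 5 [5y] swap r/1=1053/46715: DF=(1 − 1053/46715·(0.960700+0.957700+0.941400+0.917000))/(1+1053/46715) = 8947/10000 ≈ 0.894700
step 6 [6y] swap r/1=1172/55543: DF=(1 − 1172/55543·(0.960700+0.957700+0.941400+0.917000+0.894700))/(1+1172/55543) = 2207/2500 ≈ 0.882800
step 7 [7y] zero: DF = P = 8699/10000 ≈ 0.869900
step 8 [8y] bond c/1=9/200: DF=(2364083/2000000 − 9/200·(0.960700+0.957700+0.941400+0.917000+0.894700+0.882800+0.869900))/(1+9/200) = 1709/2000 ≈ 0.854500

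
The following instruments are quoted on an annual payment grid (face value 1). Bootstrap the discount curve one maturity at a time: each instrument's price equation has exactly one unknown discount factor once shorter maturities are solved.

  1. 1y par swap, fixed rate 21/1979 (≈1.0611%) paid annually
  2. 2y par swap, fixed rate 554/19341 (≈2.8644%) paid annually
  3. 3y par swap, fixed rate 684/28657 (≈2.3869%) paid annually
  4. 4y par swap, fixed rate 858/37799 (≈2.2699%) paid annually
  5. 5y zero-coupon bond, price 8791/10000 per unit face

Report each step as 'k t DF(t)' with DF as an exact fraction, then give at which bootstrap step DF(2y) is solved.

step 1 [1y] swap r/1=21/1979: DF=(1 − 21/1979·(0))/(1+21/1979) = 1979/2000 ≈ 0.989500
step 2 [2y] swap r/1=554/19341: DF=(1 − 554/19341·(0.989500))/(1+554/19341) = 4723/5000 ≈ 0.944600
step 3 [3y] swap r/1=684/28657: DF=(1 − 684/28657·(0.989500+0.944600))/(1+684/28657) = 2329/2500 ≈ 0.931600
step 4 [4y] swap r/1=858/37799: DF=(1 − 858/37799·(0.989500+0.944600+0.931600))/(1+858/37799) = 4571/5000 ≈ 0.914200
step 5 [5y] zero: DF = P = 8791/10000 ≈ 0.879100

1 1 1979/2000
2 2 4723/5000
3 3 2329/2500
4 4 4571/5000
5 5 8791/10000
DF(2y) is solved at step 2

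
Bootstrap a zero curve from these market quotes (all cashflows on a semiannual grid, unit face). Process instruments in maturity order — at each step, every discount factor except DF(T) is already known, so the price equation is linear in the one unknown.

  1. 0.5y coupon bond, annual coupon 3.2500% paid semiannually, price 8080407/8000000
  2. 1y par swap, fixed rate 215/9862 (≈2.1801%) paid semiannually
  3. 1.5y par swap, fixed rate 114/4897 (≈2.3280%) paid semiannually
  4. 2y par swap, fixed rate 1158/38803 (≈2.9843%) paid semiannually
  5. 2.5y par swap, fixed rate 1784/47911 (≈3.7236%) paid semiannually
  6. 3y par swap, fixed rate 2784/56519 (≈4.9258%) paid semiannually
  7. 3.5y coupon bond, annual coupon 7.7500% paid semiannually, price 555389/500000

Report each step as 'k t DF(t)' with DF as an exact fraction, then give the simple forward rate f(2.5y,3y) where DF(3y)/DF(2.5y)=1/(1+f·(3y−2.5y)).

step 1 [0.5y] bond c/2=13/800: DF=(8080407/8000000 − 13/800·(0))/(1+13/800) = 9939/10000 ≈ 0.993900
step 2 [1y] swap r/2=215/19724: DF=(1 − 215/19724·(0.993900))/(1+215/19724) = 1957/2000 ≈ 0.978500
step 3 [1.5y] swap r/2=57/4897: DF=(1 − 57/4897·(0.993900+0.978500))/(1+57/4897) = 4829/5000 ≈ 0.965800
step 4 [2y] swap r/2=579/38803: DF=(1 − 579/38803·(0.993900+0.978500+0.965800))/(1+579/38803) = 9421/10000 ≈ 0.942100
step 5 [2.5y] swap r/2=892/47911: DF=(1 − 892/47911·(0.993900+0.978500+0.965800+0.942100))/(1+892/47911) = 2277/2500 ≈ 0.910800
step 6 [3y] swap r/2=1392/56519: DF=(1 − 1392/56519·(0.993900+0.978500+0.965800+0.942100+0.910800))/(1+1392/56519) = 538/625 ≈ 0.860800
step 7 [3.5y] bond c/2=31/800: DF=(555389/500000 − 31/800·(0.993900+0.978500+0.965800+0.942100+0.910800+0.860800))/(1+31/800) = 1717/2000 ≈ 0.858500

1 1/2 9939/10000
2 1 1957/2000
3 3/2 4829/5000
4 2 9421/10000
5 5/2 2277/2500
6 3 538/625
7 7/2 1717/2000
f(2.5y,3y) = ((2277/2500)/(538/625) − 1)/(1/2) = 125/1076 ≈ 11.6171%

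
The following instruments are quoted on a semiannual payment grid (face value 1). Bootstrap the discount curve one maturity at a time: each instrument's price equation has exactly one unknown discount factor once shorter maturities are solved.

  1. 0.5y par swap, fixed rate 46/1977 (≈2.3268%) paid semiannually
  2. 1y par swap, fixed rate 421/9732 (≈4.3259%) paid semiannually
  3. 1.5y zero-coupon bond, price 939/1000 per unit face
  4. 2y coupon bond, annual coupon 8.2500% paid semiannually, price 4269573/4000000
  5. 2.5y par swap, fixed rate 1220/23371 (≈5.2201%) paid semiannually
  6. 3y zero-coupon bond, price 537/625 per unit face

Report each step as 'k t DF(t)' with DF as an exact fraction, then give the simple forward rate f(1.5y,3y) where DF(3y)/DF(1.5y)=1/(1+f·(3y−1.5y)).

step 1 [0.5y] swap r/2=23/1977: DF=(1 − 23/1977·(0))/(1+23/1977) = 1977/2000 ≈ 0.988500
step 2 [1y] swap r/2=421/19464: DF=(1 − 421/19464·(0.988500))/(1+421/19464) = 9579/10000 ≈ 0.957900
step 3 [1.5y] zero: DF = P = 939/1000 ≈ 0.939000
step 4 [2y] bond c/2=33/800: DF=(4269573/4000000 − 33/800·(0.988500+0.957900+0.939000))/(1+33/800) = 2277/2500 ≈ 0.910800
step 5 [2.5y] swap r/2=610/23371: DF=(1 − 610/23371·(0.988500+0.957900+0.939000+0.910800))/(1+610/23371) = 439/500 ≈ 0.878000
step 6 [3y] zero: DF = P = 537/625 ≈ 0.859200

1 1/2 1977/2000
2 1 9579/10000
3 3/2 939/1000
4 2 2277/2500
5 5/2 439/500
6 3 537/625
f(1.5y,3y) = ((939/1000)/(537/625) − 1)/(3/2) = 133/2148 ≈ 6.1918%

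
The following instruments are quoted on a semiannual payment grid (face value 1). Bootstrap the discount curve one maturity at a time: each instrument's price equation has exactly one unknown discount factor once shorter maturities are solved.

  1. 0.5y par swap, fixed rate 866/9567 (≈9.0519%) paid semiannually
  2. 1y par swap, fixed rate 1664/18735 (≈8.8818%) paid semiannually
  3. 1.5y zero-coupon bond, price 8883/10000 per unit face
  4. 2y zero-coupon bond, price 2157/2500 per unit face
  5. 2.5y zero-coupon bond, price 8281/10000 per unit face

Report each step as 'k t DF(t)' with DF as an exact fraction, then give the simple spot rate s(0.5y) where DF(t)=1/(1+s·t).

1 1/2 9567/10000
2 1 573/625
3 3/2 8883/10000
4 2 2157/2500
5 5/2 8281/10000
s(0.5y) = (1/(9567/10000) − 1)/(1/2) = 866/9567 ≈ 9.0519%

step 1 [0.5y] swap r/2=433/9567: DF=(1 − 433/9567·(0))/(1+433/9567) = 9567/10000 ≈ 0.956700
step 2 [1y] swap r/2=832/18735: DF=(1 − 832/18735·(0.956700))/(1+832/18735) = 573/625 ≈ 0.916800
step 3 [1.5y] zero: DF = P = 8883/10000 ≈ 0.888300
step 4 [2y] zero: DF = P = 2157/2500 ≈ 0.862800
step 5 [2.5y] zero: DF = P = 8281/10000 ≈ 0.828100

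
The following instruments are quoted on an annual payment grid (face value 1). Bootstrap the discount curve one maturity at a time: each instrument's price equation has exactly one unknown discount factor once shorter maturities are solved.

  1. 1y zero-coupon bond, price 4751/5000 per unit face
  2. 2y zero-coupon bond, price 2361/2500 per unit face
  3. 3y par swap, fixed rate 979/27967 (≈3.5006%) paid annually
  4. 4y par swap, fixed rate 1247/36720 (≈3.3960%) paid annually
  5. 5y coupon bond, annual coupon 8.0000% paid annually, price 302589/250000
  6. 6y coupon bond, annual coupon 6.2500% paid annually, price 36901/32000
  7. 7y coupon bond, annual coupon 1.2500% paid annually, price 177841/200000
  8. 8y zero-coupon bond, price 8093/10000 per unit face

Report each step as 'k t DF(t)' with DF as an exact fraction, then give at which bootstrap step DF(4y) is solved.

1 1 4751/5000
2 2 2361/2500
3 3 9021/10000
4 4 8753/10000
5 5 8487/10000
6 6 4097/5000
7 7 8123/10000
8 8 8093/10000
DF(4y) is solved at step 4

step 1 [1y] zero: DF = P = 4751/5000 ≈ 0.950200
step 2 [2y] zero: DF = P = 2361/2500 ≈ 0.944400
step 3 [3y] swap r/1=979/27967: DF=(1 − 979/27967·(0.950200+0.944400))/(1+979/27967) = 9021/10000 ≈ 0.902100
step 4 [4y] swap r/1=1247/36720: DF=(1 − 1247/36720·(0.950200+0.944400+0.902100))/(1+1247/36720) = 8753/10000 ≈ 0.875300
step 5 [5y] bond c/1=2/25: DF=(302589/250000 − 2/25·(0.950200+0.944400+0.902100+0.875300))/(1+2/25) = 8487/10000 ≈ 0.848700
step 6 [6y] bond c/1=1/16: DF=(36901/32000 − 1/16·(0.950200+0.944400+0.902100+0.875300+0.848700))/(1+1/16) = 4097/5000 ≈ 0.819400
step 7 [7y] bond c/1=1/80: DF=(177841/200000 − 1/80·(0.950200+0.944400+0.902100+0.875300+0.848700+0.819400))/(1+1/80) = 8123/10000 ≈ 0.812300
step 8 [8y] zero: DF = P = 8093/10000 ≈ 0.809300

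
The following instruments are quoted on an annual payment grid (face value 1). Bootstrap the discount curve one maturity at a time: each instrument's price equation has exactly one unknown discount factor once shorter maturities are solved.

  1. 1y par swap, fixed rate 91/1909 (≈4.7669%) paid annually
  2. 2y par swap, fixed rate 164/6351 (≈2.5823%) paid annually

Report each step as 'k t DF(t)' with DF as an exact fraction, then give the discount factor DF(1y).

1 1 1909/2000
2 2 2377/2500
DF(1y) = 1909/2000 ≈ 0.954500

step 1 [1y] swap r/1=91/1909: DF=(1 − 91/1909·(0))/(1+91/1909) = 1909/2000 ≈ 0.954500
step 2 [2y] swap r/1=164/6351: DF=(1 − 164/6351·(0.954500))/(1+164/6351) = 2377/2500 ≈ 0.950800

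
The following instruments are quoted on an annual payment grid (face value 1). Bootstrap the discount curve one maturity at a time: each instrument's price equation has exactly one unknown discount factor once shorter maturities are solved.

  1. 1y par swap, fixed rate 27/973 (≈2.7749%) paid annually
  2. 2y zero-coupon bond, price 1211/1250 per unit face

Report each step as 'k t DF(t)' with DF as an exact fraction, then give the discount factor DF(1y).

step 1 [1y] swap r/1=27/973: DF=(1 − 27/973·(0))/(1+27/973) = 973/1000 ≈ 0.973000
step 2 [2y] zero: DF = P = 1211/1250 ≈ 0.968800

1 1 973/1000
2 2 1211/1250
DF(1y) = 973/1000 ≈ 0.973000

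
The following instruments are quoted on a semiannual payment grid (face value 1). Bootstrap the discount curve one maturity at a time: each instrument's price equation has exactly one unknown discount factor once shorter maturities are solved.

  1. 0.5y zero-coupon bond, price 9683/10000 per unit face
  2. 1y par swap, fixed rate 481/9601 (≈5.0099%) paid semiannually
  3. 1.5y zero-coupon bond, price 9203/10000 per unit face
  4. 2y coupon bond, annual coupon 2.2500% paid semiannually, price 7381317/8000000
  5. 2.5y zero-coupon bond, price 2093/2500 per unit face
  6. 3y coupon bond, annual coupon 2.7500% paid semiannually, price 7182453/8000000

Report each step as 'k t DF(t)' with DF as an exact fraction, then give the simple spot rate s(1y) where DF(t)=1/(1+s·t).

step 1 [0.5y] zero: DF = P = 9683/10000 ≈ 0.968300
step 2 [1y] swap r/2=481/19202: DF=(1 − 481/19202·(0.968300))/(1+481/19202) = 9519/10000 ≈ 0.951900
step 3 [1.5y] zero: DF = P = 9203/10000 ≈ 0.920300
step 4 [2y] bond c/2=9/800: DF=(7381317/8000000 − 9/800·(0.968300+0.951900+0.920300))/(1+9/800) = 1101/1250 ≈ 0.880800
step 5 [2.5y] zero: DF = P = 2093/2500 ≈ 0.837200
step 6 [3y] bond c/2=11/800: DF=(7182453/8000000 − 11/800·(0.968300+0.951900+0.920300+0.880800+0.837200))/(1+11/800) = 4119/5000 ≈ 0.823800

1 1/2 9683/10000
2 1 9519/10000
3 3/2 9203/10000
4 2 1101/1250
5 5/2 2093/2500
6 3 4119/5000
s(1y) = (1/(9519/10000) − 1)/(1) = 481/9519 ≈ 5.0531%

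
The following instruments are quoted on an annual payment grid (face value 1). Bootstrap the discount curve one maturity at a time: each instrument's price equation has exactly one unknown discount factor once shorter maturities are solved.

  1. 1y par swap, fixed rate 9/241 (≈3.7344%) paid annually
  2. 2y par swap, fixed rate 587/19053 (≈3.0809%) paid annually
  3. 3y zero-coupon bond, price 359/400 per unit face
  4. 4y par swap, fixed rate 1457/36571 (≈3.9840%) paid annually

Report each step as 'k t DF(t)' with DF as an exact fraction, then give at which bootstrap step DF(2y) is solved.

1 1 241/250
2 2 9413/10000
3 3 359/400
4 4 8543/10000
DF(2y) is solved at step 2

step 1 [1y] swap r/1=9/241: DF=(1 − 9/241·(0))/(1+9/241) = 241/250 ≈ 0.964000
step 2 [2y] swap r/1=587/19053: DF=(1 − 587/19053·(0.964000))/(1+587/19053) = 9413/10000 ≈ 0.941300
step 3 [3y] zero: DF = P = 359/400 ≈ 0.897500
step 4 [4y] swap r/1=1457/36571: DF=(1 − 1457/36571·(0.964000+0.941300+0.897500))/(1+1457/36571) = 8543/10000 ≈ 0.854300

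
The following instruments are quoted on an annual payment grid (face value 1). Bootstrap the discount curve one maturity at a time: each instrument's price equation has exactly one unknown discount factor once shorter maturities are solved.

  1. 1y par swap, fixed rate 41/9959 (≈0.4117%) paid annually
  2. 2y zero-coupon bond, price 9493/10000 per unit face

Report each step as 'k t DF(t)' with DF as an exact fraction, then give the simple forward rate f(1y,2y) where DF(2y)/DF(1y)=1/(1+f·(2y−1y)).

1 1 9959/10000
2 2 9493/10000
f(1y,2y) = ((9959/10000)/(9493/10000) − 1)/(1) = 466/9493 ≈ 4.9089%

step 1 [1y] swap r/1=41/9959: DF=(1 − 41/9959·(0))/(1+41/9959) = 9959/10000 ≈ 0.995900
step 2 [2y] zero: DF = P = 9493/10000 ≈ 0.949300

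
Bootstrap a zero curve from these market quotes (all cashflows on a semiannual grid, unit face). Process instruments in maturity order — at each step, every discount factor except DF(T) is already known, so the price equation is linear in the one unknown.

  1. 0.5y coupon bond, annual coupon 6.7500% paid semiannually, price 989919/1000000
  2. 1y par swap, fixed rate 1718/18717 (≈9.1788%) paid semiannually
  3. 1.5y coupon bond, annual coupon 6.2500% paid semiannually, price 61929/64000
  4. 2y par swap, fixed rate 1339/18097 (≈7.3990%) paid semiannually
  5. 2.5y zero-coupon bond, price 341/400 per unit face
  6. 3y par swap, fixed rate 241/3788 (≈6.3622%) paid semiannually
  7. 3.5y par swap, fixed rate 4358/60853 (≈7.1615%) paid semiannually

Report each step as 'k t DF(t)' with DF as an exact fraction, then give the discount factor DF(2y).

step 1 [0.5y] bond c/2=27/800: DF=(989919/1000000 − 27/800·(0))/(1+27/800) = 1197/1250 ≈ 0.957600
step 2 [1y] swap r/2=859/18717: DF=(1 − 859/18717·(0.957600))/(1+859/18717) = 9141/10000 ≈ 0.914100
step 3 [1.5y] bond c/2=1/32: DF=(61929/64000 − 1/32·(0.957600+0.914100))/(1+1/32) = 551/625 ≈ 0.881600
step 4 [2y] swap r/2=1339/36194: DF=(1 − 1339/36194·(0.957600+0.914100+0.881600))/(1+1339/36194) = 8661/10000 ≈ 0.866100
step 5 [2.5y] zero: DF = P = 341/400 ≈ 0.852500
step 6 [3y] swap r/2=241/7576: DF=(1 − 241/7576·(0.957600+0.914100+0.881600+0.866100+0.852500))/(1+241/7576) = 8313/10000 ≈ 0.831300
step 7 [3.5y] swap r/2=2179/60853: DF=(1 − 2179/60853·(0.957600+0.914100+0.881600+0.866100+0.852500+0.831300))/(1+2179/60853) = 7821/10000 ≈ 0.782100

1 1/2 1197/1250
2 1 9141/10000
3 3/2 551/625
4 2 8661/10000
5 5/2 341/400
6 3 8313/10000
7 7/2 7821/10000
DF(2y) = 8661/10000 ≈ 0.866100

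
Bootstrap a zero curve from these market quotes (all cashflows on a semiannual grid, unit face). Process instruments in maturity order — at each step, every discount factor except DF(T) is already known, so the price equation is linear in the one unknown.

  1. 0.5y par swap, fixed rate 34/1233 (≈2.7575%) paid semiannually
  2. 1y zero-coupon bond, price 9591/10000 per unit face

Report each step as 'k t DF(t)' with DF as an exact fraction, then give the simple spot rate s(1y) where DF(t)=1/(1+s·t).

1 1/2 1233/1250
2 1 9591/10000
s(1y) = (1/(9591/10000) − 1)/(1) = 409/9591 ≈ 4.2644%

step 1 [0.5y] swap r/2=17/1233: DF=(1 − 17/1233·(0))/(1+17/1233) = 1233/1250 ≈ 0.986400
step 2 [1y] zero: DF = P = 9591/10000 ≈ 0.959100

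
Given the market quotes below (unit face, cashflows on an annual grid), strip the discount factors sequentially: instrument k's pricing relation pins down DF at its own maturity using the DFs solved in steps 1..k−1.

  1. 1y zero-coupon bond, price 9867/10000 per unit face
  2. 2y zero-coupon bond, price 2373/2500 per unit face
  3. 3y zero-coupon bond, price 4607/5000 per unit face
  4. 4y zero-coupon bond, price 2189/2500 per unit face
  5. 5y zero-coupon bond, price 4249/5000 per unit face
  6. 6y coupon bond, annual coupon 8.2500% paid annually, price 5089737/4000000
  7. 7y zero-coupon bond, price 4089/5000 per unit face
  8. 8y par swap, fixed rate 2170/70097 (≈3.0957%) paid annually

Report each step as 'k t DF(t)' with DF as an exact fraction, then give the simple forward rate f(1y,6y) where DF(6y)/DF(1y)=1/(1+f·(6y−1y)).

step 1 [1y] zero: DF = P = 9867/10000 ≈ 0.986700
step 2 [2y] zero: DF = P = 2373/2500 ≈ 0.949200
step 3 [3y] zero: DF = P = 4607/5000 ≈ 0.921400
step 4 [4y] zero: DF = P = 2189/2500 ≈ 0.875600
step 5 [5y] zero: DF = P = 4249/5000 ≈ 0.849800
step 6 [6y] bond c/1=33/400: DF=(5089737/4000000 − 33/400·(0.986700+0.949200+0.921400+0.875600+0.849800))/(1+33/400) = 4131/5000 ≈ 0.826200
step 7 [7y] zero: DF = P = 4089/5000 ≈ 0.817800
step 8 [8y] swap r/1=2170/70097: DF=(1 − 2170/70097·(0.986700+0.949200+0.921400+0.875600+0.849800+0.826200+0.817800))/(1+2170/70097) = 783/1000 ≈ 0.783000

1 1 9867/10000
2 2 2373/2500
3 3 4607/5000
4 4 2189/2500
5 5 4249/5000
6 6 4131/5000
7 7 4089/5000
8 8 783/1000
f(1y,6y) = ((9867/10000)/(4131/5000) − 1)/(5) = 107/2754 ≈ 3.8853%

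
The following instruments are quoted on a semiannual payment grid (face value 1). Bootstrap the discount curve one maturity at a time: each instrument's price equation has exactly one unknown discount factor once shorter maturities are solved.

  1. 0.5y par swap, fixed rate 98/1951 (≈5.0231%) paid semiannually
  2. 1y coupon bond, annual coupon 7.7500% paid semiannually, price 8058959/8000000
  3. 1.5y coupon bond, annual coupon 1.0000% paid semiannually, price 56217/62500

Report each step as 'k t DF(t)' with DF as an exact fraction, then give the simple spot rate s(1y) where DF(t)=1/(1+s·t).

1 1/2 1951/2000
2 1 4667/5000
3 3/2 1771/2000
s(1y) = (1/(4667/5000) − 1)/(1) = 333/4667 ≈ 7.1352%

step 1 [0.5y] swap r/2=49/1951: DF=(1 − 49/1951·(0))/(1+49/1951) = 1951/2000 ≈ 0.975500
step 2 [1y] bond c/2=31/800: DF=(8058959/8000000 − 31/800·(0.975500))/(1+31/800) = 4667/5000 ≈ 0.933400
step 3 [1.5y] bond c/2=1/200: DF=(56217/62500 − 1/200·(0.975500+0.933400))/(1+1/200) = 1771/2000 ≈ 0.885500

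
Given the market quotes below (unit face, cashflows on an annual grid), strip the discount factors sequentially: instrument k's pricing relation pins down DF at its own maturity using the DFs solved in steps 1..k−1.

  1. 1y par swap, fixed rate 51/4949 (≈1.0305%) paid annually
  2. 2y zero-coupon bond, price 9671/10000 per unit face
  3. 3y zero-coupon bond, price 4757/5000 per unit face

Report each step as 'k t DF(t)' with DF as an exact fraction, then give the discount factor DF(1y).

1 1 4949/5000
2 2 9671/10000
3 3 4757/5000
DF(1y) = 4949/5000 ≈ 0.989800

step 1 [1y] swap r/1=51/4949: DF=(1 − 51/4949·(0))/(1+51/4949) = 4949/5000 ≈ 0.989800
step 2 [2y] zero: DF = P = 9671/10000 ≈ 0.967100
step 3 [3y] zero: DF = P = 4757/5000 ≈ 0.951400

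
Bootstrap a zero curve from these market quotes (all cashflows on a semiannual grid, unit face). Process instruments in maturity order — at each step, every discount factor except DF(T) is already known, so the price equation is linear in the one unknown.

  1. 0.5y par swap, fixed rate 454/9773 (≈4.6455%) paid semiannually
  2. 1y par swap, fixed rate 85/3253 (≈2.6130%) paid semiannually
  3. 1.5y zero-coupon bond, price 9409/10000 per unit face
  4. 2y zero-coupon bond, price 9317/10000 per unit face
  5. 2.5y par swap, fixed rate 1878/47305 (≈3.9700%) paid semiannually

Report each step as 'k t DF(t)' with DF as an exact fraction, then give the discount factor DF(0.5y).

1 1/2 9773/10000
2 1 1949/2000
3 3/2 9409/10000
4 2 9317/10000
5 5/2 9061/10000
DF(0.5y) = 9773/10000 ≈ 0.977300

step 1 [0.5y] swap r/2=227/9773: DF=(1 − 227/9773·(0))/(1+227/9773) = 9773/10000 ≈ 0.977300
step 2 [1y] swap r/2=85/6506: DF=(1 − 85/6506·(0.977300))/(1+85/6506) = 1949/2000 ≈ 0.974500
step 3 [1.5y] zero: DF = P = 9409/10000 ≈ 0.940900
step 4 [2y] zero: DF = P = 9317/10000 ≈ 0.931700
step 5 [2.5y] swap r/2=939/47305: DF=(1 − 939/47305·(0.977300+0.974500+0.940900+0.931700))/(1+939/47305) = 9061/10000 ≈ 0.906100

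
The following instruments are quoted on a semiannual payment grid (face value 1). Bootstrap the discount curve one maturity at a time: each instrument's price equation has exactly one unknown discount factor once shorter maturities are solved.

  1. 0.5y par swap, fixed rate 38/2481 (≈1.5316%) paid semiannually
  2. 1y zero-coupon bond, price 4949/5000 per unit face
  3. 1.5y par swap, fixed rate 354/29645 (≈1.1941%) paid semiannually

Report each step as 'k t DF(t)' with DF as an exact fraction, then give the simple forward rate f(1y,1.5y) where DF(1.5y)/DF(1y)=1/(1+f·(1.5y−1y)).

step 1 [0.5y] swap r/2=19/2481: DF=(1 − 19/2481·(0))/(1+19/2481) = 2481/2500 ≈ 0.992400
step 2 [1y] zero: DF = P = 4949/5000 ≈ 0.989800
step 3 [1.5y] swap r/2=177/29645: DF=(1 − 177/29645·(0.992400+0.989800))/(1+177/29645) = 9823/10000 ≈ 0.982300

1 1/2 2481/2500
2 1 4949/5000
3 3/2 9823/10000
f(1y,1.5y) = ((4949/5000)/(9823/10000) − 1)/(1/2) = 150/9823 ≈ 1.5270%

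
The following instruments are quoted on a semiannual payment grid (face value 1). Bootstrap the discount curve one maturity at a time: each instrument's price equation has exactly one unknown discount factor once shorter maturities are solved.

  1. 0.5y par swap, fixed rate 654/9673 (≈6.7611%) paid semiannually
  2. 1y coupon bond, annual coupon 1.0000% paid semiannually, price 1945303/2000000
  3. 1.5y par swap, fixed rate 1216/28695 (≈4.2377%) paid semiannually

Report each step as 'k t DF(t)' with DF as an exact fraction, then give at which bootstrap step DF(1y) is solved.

step 1 [0.5y] swap r/2=327/9673: DF=(1 − 327/9673·(0))/(1+327/9673) = 9673/10000 ≈ 0.967300
step 2 [1y] bond c/2=1/200: DF=(1945303/2000000 − 1/200·(0.967300))/(1+1/200) = 963/1000 ≈ 0.963000
step 3 [1.5y] swap r/2=608/28695: DF=(1 − 608/28695·(0.967300+0.963000))/(1+608/28695) = 587/625 ≈ 0.939200

1 1/2 9673/10000
2 1 963/1000
3 3/2 587/625
DF(1y) is solved at step 2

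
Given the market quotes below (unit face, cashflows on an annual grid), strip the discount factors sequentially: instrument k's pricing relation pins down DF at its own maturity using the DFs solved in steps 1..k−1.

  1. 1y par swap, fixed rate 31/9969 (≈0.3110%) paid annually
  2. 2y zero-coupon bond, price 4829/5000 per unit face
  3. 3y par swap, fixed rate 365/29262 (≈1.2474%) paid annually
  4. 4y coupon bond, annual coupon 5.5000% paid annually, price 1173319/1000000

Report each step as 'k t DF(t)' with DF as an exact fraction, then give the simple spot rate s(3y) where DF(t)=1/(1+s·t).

1 1 9969/10000
2 2 4829/5000
3 3 1927/2000
4 4 2399/2500
s(3y) = (1/(1927/2000) − 1)/(3) = 73/5781 ≈ 1.2628%

step 1 [1y] swap r/1=31/9969: DF=(1 − 31/9969·(0))/(1+31/9969) = 9969/10000 ≈ 0.996900
step 2 [2y] zero: DF = P = 4829/5000 ≈ 0.965800
step 3 [3y] swap r/1=365/29262: DF=(1 − 365/29262·(0.996900+0.965800))/(1+365/29262) = 1927/2000 ≈ 0.963500
step 4 [4y] bond c/1=11/200: DF=(1173319/1000000 − 11/200·(0.996900+0.965800+0.963500))/(1+11/200) = 2399/2500 ≈ 0.959600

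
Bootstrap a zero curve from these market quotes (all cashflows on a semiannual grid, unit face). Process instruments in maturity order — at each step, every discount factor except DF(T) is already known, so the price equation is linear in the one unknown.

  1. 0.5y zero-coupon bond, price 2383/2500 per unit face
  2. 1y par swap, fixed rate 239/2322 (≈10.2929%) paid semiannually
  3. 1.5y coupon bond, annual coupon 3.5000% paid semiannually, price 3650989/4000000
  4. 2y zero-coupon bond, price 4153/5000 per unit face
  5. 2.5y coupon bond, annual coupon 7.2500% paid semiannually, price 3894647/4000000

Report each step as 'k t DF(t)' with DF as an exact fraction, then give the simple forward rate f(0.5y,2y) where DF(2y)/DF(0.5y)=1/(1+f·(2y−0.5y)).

step 1 [0.5y] zero: DF = P = 2383/2500 ≈ 0.953200
step 2 [1y] swap r/2=239/4644: DF=(1 − 239/4644·(0.953200))/(1+239/4644) = 2261/2500 ≈ 0.904400
step 3 [1.5y] bond c/2=7/400: DF=(3650989/4000000 − 7/400·(0.953200+0.904400))/(1+7/400) = 8651/10000 ≈ 0.865100
step 4 [2y] zero: DF = P = 4153/5000 ≈ 0.830600
step 5 [2.5y] bond c/2=29/800: DF=(3894647/4000000 − 29/800·(0.953200+0.904400+0.865100+0.830600))/(1+29/800) = 8153/10000 ≈ 0.815300

1 1/2 2383/2500
2 1 2261/2500
3 3/2 8651/10000
4 2 4153/5000
5 5/2 8153/10000
f(0.5y,2y) = ((2383/2500)/(4153/5000) − 1)/(3/2) = 1226/12459 ≈ 9.8403%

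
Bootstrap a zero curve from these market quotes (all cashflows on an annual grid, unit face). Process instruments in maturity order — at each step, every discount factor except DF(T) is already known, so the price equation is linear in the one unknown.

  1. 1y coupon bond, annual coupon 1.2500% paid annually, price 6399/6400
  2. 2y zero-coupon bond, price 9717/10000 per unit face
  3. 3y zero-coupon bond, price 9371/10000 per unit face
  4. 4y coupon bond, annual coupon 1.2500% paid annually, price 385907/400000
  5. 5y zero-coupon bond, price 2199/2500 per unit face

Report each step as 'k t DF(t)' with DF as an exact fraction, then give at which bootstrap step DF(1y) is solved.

step 1 [1y] bond c/1=1/80: DF=(6399/6400 − 1/80·(0))/(1+1/80) = 79/80 ≈ 0.987500
step 2 [2y] zero: DF = P = 9717/10000 ≈ 0.971700
step 3 [3y] zero: DF = P = 9371/10000 ≈ 0.937100
step 4 [4y] bond c/1=1/80: DF=(385907/400000 − 1/80·(0.987500+0.971700+0.937100))/(1+1/80) = 9171/10000 ≈ 0.917100
step 5 [5y] zero: DF = P = 2199/2500 ≈ 0.879600

1 1 79/80
2 2 9717/10000
3 3 9371/10000
4 4 9171/10000
5 5 2199/2500
DF(1y) is solved at step 1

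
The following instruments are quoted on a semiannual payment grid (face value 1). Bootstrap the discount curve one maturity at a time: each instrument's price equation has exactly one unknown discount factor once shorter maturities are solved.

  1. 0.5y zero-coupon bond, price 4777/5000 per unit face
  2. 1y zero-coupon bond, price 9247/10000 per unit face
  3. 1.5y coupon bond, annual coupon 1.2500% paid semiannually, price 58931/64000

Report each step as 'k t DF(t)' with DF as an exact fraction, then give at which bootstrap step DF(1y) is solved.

step 1 [0.5y] zero: DF = P = 4777/5000 ≈ 0.955400
step 2 [1y] zero: DF = P = 9247/10000 ≈ 0.924700
step 3 [1.5y] bond c/2=1/160: DF=(58931/64000 − 1/160·(0.955400+0.924700))/(1+1/160) = 4517/5000 ≈ 0.903400

1 1/2 4777/5000
2 1 9247/10000
3 3/2 4517/5000
DF(1y) is solved at step 2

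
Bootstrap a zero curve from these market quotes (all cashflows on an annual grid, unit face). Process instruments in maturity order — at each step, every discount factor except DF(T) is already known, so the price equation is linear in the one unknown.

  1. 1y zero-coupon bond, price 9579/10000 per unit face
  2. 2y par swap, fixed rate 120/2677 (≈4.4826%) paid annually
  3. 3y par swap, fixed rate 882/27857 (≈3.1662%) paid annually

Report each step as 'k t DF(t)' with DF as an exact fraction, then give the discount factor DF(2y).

step 1 [1y] zero: DF = P = 9579/10000 ≈ 0.957900
step 2 [2y] swap r/1=120/2677: DF=(1 − 120/2677·(0.957900))/(1+120/2677) = 229/250 ≈ 0.916000
step 3 [3y] swap r/1=882/27857: DF=(1 − 882/27857·(0.957900+0.916000))/(1+882/27857) = 4559/5000 ≈ 0.911800

1 1 9579/10000
2 2 229/250
3 3 4559/5000
DF(2y) = 229/250 ≈ 0.916000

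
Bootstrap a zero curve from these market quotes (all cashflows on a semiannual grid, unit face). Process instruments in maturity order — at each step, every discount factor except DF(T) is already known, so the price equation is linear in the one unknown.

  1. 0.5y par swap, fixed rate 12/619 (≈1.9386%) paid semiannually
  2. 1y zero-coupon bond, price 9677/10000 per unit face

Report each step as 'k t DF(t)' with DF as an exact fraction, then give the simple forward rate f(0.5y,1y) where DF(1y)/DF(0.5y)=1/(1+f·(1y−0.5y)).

1 1/2 619/625
2 1 9677/10000
f(0.5y,1y) = ((619/625)/(9677/10000) − 1)/(1/2) = 454/9677 ≈ 4.6915%

step 1 [0.5y] swap r/2=6/619: DF=(1 − 6/619·(0))/(1+6/619) = 619/625 ≈ 0.990400
step 2 [1y] zero: DF = P = 9677/10000 ≈ 0.967700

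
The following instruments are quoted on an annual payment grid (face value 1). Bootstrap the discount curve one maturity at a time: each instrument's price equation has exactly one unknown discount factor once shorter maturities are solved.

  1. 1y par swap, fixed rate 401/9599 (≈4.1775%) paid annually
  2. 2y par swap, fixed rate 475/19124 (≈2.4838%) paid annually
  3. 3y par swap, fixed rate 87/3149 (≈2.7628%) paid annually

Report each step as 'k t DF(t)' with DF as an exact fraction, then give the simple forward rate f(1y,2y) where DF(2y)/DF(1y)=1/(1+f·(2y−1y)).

step 1 [1y] swap r/1=401/9599: DF=(1 − 401/9599·(0))/(1+401/9599) = 9599/10000 ≈ 0.959900
step 2 [2y] swap r/1=475/19124: DF=(1 − 475/19124·(0.959900))/(1+475/19124) = 381/400 ≈ 0.952500
step 3 [3y] swap r/1=87/3149: DF=(1 − 87/3149·(0.959900+0.952500))/(1+87/3149) = 9217/10000 ≈ 0.921700

1 1 9599/10000
2 2 381/400
3 3 9217/10000
f(1y,2y) = ((9599/10000)/(381/400) − 1)/(1) = 74/9525 ≈ 0.7769%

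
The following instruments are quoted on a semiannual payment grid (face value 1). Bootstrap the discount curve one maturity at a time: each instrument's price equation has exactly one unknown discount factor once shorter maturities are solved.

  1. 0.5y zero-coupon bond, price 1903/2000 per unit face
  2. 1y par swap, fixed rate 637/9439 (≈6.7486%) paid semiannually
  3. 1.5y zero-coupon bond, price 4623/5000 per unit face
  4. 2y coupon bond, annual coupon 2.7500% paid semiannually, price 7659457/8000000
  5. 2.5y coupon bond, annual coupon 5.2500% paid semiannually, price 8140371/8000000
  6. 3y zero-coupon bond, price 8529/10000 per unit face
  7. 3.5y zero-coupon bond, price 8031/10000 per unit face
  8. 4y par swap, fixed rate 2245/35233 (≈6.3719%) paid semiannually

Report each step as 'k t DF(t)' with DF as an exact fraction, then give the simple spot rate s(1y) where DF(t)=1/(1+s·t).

1 1/2 1903/2000
2 1 9363/10000
3 3/2 4623/5000
4 2 9063/10000
5 5/2 2241/2500
6 3 8529/10000
7 7/2 8031/10000
8 4 1551/2000
s(1y) = (1/(9363/10000) − 1)/(1) = 637/9363 ≈ 6.8034%

step 1 [0.5y] zero: DF = P = 1903/2000 ≈ 0.951500
step 2 [1y] swap r/2=637/18878: DF=(1 − 637/18878·(0.951500))/(1+637/18878) = 9363/10000 ≈ 0.936300
step 3 [1.5y] zero: DF = P = 4623/5000 ≈ 0.924600
step 4 [2y] bond c/2=11/800: DF=(7659457/8000000 − 11/800·(0.951500+0.936300+0.924600))/(1+11/800) = 9063/10000 ≈ 0.906300
step 5 [2.5y] bond c/2=21/800: DF=(8140371/8000000 − 21/800·(0.951500+0.936300+0.924600+0.906300))/(1+21/800) = 2241/2500 ≈ 0.896400
step 6 [3y] zero: DF = P = 8529/10000 ≈ 0.852900
step 7 [3.5y] zero: DF = P = 8031/10000 ≈ 0.803100
step 8 [4y] swap r/2=2245/70466: DF=(1 − 2245/70466·(0.951500+0.936300+0.924600+0.906300+0.896400+0.852900+0.803100))/(1+2245/70466) = 1551/2000 ≈ 0.775500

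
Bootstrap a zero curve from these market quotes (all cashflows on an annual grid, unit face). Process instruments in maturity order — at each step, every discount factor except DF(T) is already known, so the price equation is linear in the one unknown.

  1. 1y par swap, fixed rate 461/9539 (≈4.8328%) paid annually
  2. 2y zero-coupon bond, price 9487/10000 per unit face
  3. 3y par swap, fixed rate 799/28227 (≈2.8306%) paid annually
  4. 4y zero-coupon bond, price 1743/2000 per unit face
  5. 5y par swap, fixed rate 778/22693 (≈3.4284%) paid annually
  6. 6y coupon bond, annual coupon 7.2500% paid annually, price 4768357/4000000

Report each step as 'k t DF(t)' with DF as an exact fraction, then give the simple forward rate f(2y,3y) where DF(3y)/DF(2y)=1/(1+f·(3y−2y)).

1 1 9539/10000
2 2 9487/10000
3 3 9201/10000
4 4 1743/2000
5 5 2111/2500
6 6 8047/10000
f(2y,3y) = ((9487/10000)/(9201/10000) − 1)/(1) = 286/9201 ≈ 3.1084%

step 1 [1y] swap r/1=461/9539: DF=(1 − 461/9539·(0))/(1+461/9539) = 9539/10000 ≈ 0.953900
step 2 [2y] zero: DF = P = 9487/10000 ≈ 0.948700
step 3 [3y] swap r/1=799/28227: DF=(1 − 799/28227·(0.953900+0.948700))/(1+799/28227) = 9201/10000 ≈ 0.920100
step 4 [4y] zero: DF = P = 1743/2000 ≈ 0.871500
step 5 [5y] swap r/1=778/22693: DF=(1 − 778/22693·(0.953900+0.948700+0.920100+0.871500))/(1+778/22693) = 2111/2500 ≈ 0.844400
step 6 [6y] bond c/1=29/400: DF=(4768357/4000000 − 29/400·(0.953900+0.948700+0.920100+0.871500+0.844400))/(1+29/400) = 8047/10000 ≈ 0.804700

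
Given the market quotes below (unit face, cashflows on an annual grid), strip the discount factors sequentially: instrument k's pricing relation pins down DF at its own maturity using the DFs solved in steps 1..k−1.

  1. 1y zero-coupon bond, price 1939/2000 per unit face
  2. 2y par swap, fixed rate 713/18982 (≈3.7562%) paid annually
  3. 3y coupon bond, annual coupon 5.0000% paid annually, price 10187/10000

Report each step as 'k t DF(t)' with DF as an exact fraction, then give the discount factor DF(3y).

step 1 [1y] zero: DF = P = 1939/2000 ≈ 0.969500
step 2 [2y] swap r/1=713/18982: DF=(1 − 713/18982·(0.969500))/(1+713/18982) = 9287/10000 ≈ 0.928700
step 3 [3y] bond c/1=1/20: DF=(10187/10000 − 1/20·(0.969500+0.928700))/(1+1/20) = 4399/5000 ≈ 0.879800

1 1 1939/2000
2 2 9287/10000
3 3 4399/5000
DF(3y) = 4399/5000 ≈ 0.879800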